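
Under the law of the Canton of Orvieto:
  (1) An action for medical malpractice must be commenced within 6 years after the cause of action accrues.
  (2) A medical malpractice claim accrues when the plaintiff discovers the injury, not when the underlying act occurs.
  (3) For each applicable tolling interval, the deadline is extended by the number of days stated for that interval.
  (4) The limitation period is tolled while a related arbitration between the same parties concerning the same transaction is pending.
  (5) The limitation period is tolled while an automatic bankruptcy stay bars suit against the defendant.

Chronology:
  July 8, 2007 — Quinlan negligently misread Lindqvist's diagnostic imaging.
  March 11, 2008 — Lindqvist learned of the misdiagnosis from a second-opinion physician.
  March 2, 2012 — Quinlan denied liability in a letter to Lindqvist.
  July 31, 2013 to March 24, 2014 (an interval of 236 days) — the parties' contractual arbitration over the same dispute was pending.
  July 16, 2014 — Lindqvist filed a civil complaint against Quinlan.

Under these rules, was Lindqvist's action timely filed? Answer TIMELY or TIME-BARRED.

TIMELY

Accrual is tied to discovery, so the period began on March 11, 2008 rather than on July 8, 2007 when the act occurred.
Adding the 6 years base period to March 11, 2008 gives a deadline of March 11, 2014, before any tolling.
The period was tolled for 236 days by the pending related arbitration (July 31, 2013 to March 24, 2014), pushing the deadline to November 2, 2014.
The other events in the timeline have no effect on the limitation period under the stated rules.
Filing on July 16, 2014 beat the November 2, 2014 deadline — the action is timely.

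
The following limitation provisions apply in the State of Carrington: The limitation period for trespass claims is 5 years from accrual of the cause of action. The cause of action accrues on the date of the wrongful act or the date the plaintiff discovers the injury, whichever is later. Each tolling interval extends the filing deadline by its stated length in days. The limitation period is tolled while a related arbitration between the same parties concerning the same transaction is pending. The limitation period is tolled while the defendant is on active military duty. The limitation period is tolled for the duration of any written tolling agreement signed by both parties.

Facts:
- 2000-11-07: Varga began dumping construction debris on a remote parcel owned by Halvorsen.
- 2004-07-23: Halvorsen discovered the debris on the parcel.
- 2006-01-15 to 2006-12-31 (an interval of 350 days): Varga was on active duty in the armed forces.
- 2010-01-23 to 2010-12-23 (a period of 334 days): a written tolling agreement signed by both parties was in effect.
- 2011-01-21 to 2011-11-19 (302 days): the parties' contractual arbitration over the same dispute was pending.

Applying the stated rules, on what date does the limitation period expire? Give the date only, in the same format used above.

Because discovery on 2004-07-23 post-dates the 2000-11-07 act, accrual under the later-of rule falls on 2004-07-23.
Adding the 5 years base period to 2004-07-23 gives a deadline of 2009-07-23, before any tolling.
Because the defendant's active military service ran from 2006-01-15 to 2006-12-31, the deadline is extended by 350 days to 2010-07-08.
Because the written tolling agreement ran from 2010-01-23 to 2010-12-23, the deadline is extended by 334 days to 2011-06-07.
The period was tolled for 302 days by the pending related arbitration (2011-01-21 to 2011-11-19), pushing the deadline to 2012-04-04.

2012-04-04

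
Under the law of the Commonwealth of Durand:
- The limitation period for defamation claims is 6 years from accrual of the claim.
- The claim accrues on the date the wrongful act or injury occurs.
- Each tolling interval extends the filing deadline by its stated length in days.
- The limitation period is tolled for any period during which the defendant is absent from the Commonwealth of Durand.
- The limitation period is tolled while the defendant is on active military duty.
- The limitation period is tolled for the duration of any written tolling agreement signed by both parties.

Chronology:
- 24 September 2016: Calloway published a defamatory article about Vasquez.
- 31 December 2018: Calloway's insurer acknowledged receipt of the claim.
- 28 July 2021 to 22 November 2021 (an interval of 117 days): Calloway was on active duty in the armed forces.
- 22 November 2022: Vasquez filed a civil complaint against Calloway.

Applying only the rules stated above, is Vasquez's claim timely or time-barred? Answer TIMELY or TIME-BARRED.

The limitation period began to run on 24 September 2016.
Adding the 6 years base period to 24 September 2016 gives a deadline of 24 September 2022, before any tolling.
Because the defendant's active military service ran from 28 July 2021 to 22 November 2021, the deadline is extended by 117 days to 19 January 2023.
Nothing else in the chronology tolls or restarts the period.
Vasquez filed on 22 November 2022, before the 19 January 2023 deadline, so the action is timely.

TIMELY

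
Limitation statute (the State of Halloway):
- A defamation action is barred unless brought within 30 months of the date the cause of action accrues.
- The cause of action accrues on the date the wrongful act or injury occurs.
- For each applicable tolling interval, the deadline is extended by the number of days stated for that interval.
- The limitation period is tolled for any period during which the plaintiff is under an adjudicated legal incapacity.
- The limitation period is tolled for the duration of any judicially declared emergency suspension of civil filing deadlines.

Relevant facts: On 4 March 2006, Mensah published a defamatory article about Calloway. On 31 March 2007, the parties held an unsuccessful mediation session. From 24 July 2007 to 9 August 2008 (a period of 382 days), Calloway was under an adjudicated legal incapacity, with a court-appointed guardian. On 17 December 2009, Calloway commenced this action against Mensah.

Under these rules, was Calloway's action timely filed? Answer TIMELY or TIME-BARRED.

The limitation period began to run on 4 March 2006.
Adding the 30 months base period to 4 March 2006 gives a deadline of 4 September 2008, before any tolling.
The period was tolled for 382 days by the plaintiff's legal incapacity (24 July 2007 to 9 August 2008), pushing the deadline to 21 September 2009.
Nothing else in the chronology tolls or restarts the period.
The 17 December 2009 filing falls after the 21 September 2009 deadline; the claim is time-barred.

TIME-BARRED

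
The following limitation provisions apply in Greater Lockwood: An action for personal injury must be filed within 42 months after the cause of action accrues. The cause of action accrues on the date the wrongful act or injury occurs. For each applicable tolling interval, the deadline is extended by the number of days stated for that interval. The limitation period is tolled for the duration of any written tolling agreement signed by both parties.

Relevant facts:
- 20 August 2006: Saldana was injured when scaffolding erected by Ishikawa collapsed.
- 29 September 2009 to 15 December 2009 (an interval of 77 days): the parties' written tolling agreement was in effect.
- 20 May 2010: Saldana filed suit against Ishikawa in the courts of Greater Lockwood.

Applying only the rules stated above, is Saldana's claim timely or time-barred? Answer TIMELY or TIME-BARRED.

The limitation period began to run on 20 August 2006.
42 months from 20 August 2006 is 20 February 2010.
The written tolling agreement from 29 September 2009 to 15 December 2009 tolled the period for 77 days, extending the deadline to 8 May 2010.
Saldana filed on 20 May 2010, after the 8 May 2010 deadline, so the action is time-barred.

TIME-BARRED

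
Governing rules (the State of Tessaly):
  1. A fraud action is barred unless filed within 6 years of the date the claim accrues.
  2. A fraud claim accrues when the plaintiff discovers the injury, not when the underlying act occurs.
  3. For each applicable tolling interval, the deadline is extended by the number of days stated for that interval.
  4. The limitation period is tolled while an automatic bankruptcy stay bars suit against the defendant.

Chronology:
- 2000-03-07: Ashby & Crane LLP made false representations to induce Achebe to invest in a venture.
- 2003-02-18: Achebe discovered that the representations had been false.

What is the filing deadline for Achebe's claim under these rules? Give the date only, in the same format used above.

2009-02-18

The claim did not accrue until Achebe discovered the injury on 2003-02-18; the 2000-03-07 act date does not start the clock under the stated rule.
6 years from 2003-02-18 is 2009-02-18.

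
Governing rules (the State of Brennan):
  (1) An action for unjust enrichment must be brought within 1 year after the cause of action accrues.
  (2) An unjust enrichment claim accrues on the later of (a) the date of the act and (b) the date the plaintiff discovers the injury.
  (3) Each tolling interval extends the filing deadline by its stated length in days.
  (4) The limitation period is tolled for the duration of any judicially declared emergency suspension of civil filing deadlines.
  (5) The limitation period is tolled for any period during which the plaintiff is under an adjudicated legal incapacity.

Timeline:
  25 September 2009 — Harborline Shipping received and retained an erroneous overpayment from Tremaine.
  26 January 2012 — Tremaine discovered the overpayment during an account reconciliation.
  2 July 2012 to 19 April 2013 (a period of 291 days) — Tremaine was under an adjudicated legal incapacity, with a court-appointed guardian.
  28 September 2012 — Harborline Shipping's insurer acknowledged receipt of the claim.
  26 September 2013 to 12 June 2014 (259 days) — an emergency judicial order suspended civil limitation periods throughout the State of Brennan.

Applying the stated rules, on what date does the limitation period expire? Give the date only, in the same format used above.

30 July 2014

Taking the later of the act (25 September 2009) and discovery (26 January 2012), the claim accrued on 26 January 2012.
Adding the 1 year base period to 26 January 2012 gives a deadline of 26 January 2013, before any tolling.
The period was tolled for 291 days by the plaintiff's legal incapacity (2 July 2012 to 19 April 2013), pushing the deadline to 13 November 2013.
The period was tolled for 259 days by the emergency suspension of filing deadlines (26 September 2013 to 12 June 2014), pushing the deadline to 30 July 2014.
The other events in the timeline have no effect on the limitation period under the stated rules.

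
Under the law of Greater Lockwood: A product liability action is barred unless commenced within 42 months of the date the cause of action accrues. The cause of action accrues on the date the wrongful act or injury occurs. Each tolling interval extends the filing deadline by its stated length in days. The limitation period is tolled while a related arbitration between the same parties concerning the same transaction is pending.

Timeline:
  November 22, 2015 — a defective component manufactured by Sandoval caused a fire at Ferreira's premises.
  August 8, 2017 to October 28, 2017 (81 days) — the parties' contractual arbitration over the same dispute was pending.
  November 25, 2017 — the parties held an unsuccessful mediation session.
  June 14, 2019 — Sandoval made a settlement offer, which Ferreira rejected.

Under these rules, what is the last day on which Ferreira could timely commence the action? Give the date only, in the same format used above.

August 11, 2019

The cause of action accrued on November 22, 2015, the date of the act.
Adding the 42 months base period to November 22, 2015 gives a deadline of May 22, 2019, before any tolling.
The period was tolled for 81 days by the pending related arbitration (August 8, 2017 to October 28, 2017), pushing the deadline to August 11, 2019.
The other events in the timeline have no effect on the limitation period under the stated rules.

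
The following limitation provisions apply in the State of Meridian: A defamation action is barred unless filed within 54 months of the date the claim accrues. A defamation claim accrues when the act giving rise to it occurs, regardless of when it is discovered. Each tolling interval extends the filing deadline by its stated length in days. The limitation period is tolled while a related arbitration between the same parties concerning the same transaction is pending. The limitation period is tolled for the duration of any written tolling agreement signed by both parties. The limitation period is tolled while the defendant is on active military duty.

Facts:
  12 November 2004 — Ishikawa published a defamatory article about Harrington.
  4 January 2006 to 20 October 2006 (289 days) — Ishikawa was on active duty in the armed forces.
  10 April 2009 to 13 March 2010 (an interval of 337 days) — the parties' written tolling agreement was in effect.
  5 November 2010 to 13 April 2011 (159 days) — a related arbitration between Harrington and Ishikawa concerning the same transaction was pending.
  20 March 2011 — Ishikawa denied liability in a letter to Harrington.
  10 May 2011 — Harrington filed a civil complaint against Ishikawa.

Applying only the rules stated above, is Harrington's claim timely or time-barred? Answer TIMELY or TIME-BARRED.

The limitation period began to run on 12 November 2004.
The untolled deadline — 54 months after 12 November 2004 — is 12 May 2009.
Because the defendant's active military service ran from 4 January 2006 to 20 October 2006, the deadline is extended by 289 days to 25 February 2010.
The written tolling agreement from 10 April 2009 to 13 March 2010 tolled the period for 337 days, extending the deadline to 28 January 2011.
The period was tolled for 159 days by the pending related arbitration (5 November 2010 to 13 April 2011), pushing the deadline to 6 July 2011.
The other events in the timeline have no effect on the limitation period under the stated rules.
Harrington filed on 10 May 2011, before the 6 July 2011 deadline, so the action is timely.

TIMELY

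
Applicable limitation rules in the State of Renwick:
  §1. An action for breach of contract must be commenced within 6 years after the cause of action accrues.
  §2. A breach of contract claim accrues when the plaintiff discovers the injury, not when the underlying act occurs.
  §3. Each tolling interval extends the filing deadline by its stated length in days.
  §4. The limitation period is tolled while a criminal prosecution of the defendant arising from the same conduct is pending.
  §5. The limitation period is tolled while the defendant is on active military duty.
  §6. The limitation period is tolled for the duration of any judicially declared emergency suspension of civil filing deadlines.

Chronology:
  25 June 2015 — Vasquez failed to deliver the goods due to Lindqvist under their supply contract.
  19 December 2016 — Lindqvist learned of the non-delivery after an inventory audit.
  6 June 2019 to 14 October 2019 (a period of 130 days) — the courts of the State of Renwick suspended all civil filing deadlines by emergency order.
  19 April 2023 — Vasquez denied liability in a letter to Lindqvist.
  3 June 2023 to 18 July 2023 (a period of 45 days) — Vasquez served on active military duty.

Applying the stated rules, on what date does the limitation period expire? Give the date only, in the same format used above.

The claim did not accrue until Lindqvist discovered the injury on 19 December 2016; the 25 June 2015 act date does not start the clock under the stated rule.
The untolled deadline — 6 years after 19 December 2016 — is 19 December 2022.
The emergency suspension of filing deadlines from 6 June 2019 to 14 October 2019 tolled the period for 130 days, extending the deadline to 28 April 2023.
By the time the defendant's active military service began on 3 June 2023, the limitation period had already expired on 28 April 2023; that interval cannot revive it.
None of the other events listed affects the running of the period under the stated rules.

28 April 2023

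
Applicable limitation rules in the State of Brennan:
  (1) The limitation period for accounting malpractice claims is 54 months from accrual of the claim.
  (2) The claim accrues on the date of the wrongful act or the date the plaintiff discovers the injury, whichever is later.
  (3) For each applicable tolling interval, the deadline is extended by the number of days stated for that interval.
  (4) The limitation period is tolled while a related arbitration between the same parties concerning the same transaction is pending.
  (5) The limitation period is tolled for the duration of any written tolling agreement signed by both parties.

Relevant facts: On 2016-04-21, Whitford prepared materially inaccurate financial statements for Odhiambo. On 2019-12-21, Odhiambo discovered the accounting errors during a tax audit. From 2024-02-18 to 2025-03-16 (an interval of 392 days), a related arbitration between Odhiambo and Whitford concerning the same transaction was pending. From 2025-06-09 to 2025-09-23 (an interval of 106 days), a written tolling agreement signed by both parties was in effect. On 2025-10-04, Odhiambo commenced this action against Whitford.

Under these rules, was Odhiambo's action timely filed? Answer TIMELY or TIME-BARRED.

Because discovery on 2019-12-21 post-dates the 2016-04-21 act, accrual under the later-of rule falls on 2019-12-21.
Adding the 54 months base period to 2019-12-21 gives a deadline of 2024-06-21, before any tolling.
Because the pending related arbitration ran from 2024-02-18 to 2025-03-16, the deadline is extended by 392 days to 2025-07-18.
The period was tolled for 106 days by the written tolling agreement (2025-06-09 to 2025-09-23), pushing the deadline to 2025-11-01.
The 2025-10-04 filing precedes the 2025-11-01 deadline; the claim is timely.

TIMELY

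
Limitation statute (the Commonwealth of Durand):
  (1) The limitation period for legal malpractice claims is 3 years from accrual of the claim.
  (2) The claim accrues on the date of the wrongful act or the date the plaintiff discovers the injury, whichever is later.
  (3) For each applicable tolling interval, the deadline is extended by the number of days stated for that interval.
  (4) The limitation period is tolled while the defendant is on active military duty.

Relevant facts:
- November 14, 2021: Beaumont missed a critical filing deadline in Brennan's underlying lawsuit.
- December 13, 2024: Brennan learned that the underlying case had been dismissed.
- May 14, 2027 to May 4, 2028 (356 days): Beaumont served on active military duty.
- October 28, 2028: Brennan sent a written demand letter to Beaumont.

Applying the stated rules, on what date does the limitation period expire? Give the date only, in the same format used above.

Because discovery on December 13, 2024 post-dates the November 14, 2021 act, accrual under the later-of rule falls on December 13, 2024.
Adding the 3 years base period to December 13, 2024 gives a deadline of December 13, 2027, before any tolling.
Because the defendant's active military service ran from May 14, 2027 to May 4, 2028, the deadline is extended by 356 days to December 3, 2028.
None of the other events listed affects the running of the period under the stated rules.

December 3, 2028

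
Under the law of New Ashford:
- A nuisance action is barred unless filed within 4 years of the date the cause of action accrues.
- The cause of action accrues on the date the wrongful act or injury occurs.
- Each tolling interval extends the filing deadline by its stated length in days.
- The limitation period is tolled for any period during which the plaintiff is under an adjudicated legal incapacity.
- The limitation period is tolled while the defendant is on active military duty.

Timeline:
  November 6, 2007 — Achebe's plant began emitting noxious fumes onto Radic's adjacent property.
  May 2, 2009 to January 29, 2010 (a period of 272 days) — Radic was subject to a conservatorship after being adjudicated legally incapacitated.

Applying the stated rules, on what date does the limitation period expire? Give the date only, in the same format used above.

The limitation period began to run on November 6, 2007.
The untolled deadline — 4 years after November 6, 2007 — is November 6, 2011.
The plaintiff's legal incapacity from May 2, 2009 to January 29, 2010 tolled the period for 272 days, extending the deadline to August 4, 2012.

August 4, 2012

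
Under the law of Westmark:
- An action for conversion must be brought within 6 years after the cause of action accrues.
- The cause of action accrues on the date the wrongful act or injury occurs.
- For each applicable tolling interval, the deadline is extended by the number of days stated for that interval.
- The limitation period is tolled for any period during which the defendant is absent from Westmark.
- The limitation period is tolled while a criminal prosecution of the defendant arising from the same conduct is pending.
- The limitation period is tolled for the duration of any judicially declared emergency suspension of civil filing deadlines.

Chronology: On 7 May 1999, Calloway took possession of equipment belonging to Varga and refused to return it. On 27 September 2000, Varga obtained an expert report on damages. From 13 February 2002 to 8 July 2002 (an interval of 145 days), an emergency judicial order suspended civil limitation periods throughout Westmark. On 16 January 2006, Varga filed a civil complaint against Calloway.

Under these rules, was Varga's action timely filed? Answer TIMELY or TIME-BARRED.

The cause of action accrued on 7 May 1999, the date of the act.
Adding the 6 years base period to 7 May 1999 gives a deadline of 7 May 2005, before any tolling.
The period was tolled for 145 days by the emergency suspension of filing deadlines (13 February 2002 to 8 July 2002), pushing the deadline to 29 September 2005.
Nothing else in the chronology tolls or restarts the period.
Filing on 16 January 2006 missed the 29 September 2005 deadline — the action is time-barred.

TIME-BARRED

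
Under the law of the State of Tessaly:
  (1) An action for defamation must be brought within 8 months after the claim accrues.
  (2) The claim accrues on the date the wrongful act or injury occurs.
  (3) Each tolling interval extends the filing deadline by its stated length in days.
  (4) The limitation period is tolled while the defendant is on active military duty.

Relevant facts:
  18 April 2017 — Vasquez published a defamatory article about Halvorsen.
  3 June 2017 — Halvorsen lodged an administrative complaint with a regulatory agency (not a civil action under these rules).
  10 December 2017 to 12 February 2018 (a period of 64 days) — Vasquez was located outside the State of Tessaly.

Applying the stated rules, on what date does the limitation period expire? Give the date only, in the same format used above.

18 December 2017

The claim accrued on 18 April 2017, the date of the act.
8 months from 18 April 2017 is 18 December 2017.
Although the defendant's absence ran from 10 December 2017 to 12 February 2018, the stated rules do not make that a tolling event, so it is disregarded.
None of the other events listed affects the running of the period under the stated rules.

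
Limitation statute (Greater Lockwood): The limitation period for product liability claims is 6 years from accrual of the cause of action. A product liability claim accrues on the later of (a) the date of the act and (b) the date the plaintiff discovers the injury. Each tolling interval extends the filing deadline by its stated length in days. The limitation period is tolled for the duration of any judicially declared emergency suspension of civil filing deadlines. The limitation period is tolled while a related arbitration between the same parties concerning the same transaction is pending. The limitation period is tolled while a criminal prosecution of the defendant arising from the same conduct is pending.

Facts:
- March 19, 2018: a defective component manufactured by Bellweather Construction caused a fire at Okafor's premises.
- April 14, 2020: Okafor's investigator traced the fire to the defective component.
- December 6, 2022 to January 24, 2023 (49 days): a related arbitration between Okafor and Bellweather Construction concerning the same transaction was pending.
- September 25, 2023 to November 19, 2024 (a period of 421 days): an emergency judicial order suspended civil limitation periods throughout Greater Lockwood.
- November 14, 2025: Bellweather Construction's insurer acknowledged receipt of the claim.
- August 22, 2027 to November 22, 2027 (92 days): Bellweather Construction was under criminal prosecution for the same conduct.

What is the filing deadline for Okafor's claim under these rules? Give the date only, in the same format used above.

July 28, 2027

Taking the later of the act (March 19, 2018) and discovery (April 14, 2020), the claim accrued on April 14, 2020.
The untolled deadline — 6 years after April 14, 2020 — is April 14, 2026.
Because the pending related arbitration ran from December 6, 2022 to January 24, 2023, the deadline is extended by 49 days to June 2, 2026.
The emergency suspension of filing deadlines from September 25, 2023 to November 19, 2024 tolled the period for 421 days, extending the deadline to July 28, 2027.
The pending criminal prosecution starting August 22, 2027 came too late — the period had run on July 28, 2027 — and so does not extend the deadline.
Nothing else in the chronology tolls or restarts the period.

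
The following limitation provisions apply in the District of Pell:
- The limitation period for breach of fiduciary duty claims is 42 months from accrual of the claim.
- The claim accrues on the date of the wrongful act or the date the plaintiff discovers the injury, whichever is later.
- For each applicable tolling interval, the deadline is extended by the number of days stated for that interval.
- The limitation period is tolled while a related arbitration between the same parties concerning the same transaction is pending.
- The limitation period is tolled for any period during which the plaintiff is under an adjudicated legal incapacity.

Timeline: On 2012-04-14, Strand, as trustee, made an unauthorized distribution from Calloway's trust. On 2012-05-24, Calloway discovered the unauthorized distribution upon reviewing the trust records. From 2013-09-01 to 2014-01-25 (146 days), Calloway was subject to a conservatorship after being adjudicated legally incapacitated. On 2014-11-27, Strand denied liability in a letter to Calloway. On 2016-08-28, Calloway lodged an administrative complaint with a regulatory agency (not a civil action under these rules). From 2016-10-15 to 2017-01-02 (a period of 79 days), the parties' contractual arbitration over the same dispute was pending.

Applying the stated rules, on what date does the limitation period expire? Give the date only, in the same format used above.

2016-04-18

Because discovery on 2012-05-24 post-dates the 2012-04-14 act, accrual under the later-of rule falls on 2012-05-24.
The untolled deadline — 42 months after 2012-05-24 — is 2015-11-24.
The period was tolled for 146 days by the plaintiff's legal incapacity (2013-09-01 to 2014-01-25), pushing the deadline to 2016-04-18.
The pending related arbitration from 2016-10-15 to 2017-01-02 began after the period had already run on 2016-04-18, so it has no tolling effect.
Nothing else in the chronology tolls or restarts the period.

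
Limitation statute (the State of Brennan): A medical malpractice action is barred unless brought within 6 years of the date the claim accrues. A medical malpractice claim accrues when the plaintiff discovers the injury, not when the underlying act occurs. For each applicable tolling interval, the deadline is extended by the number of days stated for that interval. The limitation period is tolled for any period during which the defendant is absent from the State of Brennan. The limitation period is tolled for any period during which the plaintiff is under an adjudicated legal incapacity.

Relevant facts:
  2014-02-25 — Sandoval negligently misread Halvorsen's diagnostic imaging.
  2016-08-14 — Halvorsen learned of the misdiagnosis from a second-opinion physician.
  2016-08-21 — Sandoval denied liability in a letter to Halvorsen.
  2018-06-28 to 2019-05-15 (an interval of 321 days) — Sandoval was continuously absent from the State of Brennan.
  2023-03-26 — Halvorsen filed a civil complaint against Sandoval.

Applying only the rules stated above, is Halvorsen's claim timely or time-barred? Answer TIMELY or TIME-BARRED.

TIMELY

Under the discovery rule, the claim accrued on 2016-08-14, when Halvorsen discovered the injury — not on the 2014-02-25 date of the underlying act.
6 years from 2016-08-14 is 2022-08-14.
The period was tolled for 321 days by the defendant's absence from the jurisdiction (2018-06-28 to 2019-05-15), pushing the deadline to 2023-07-01.
None of the other events listed affects the running of the period under the stated rules.
Filing on 2023-03-26 beat the 2023-07-01 deadline — the action is timely.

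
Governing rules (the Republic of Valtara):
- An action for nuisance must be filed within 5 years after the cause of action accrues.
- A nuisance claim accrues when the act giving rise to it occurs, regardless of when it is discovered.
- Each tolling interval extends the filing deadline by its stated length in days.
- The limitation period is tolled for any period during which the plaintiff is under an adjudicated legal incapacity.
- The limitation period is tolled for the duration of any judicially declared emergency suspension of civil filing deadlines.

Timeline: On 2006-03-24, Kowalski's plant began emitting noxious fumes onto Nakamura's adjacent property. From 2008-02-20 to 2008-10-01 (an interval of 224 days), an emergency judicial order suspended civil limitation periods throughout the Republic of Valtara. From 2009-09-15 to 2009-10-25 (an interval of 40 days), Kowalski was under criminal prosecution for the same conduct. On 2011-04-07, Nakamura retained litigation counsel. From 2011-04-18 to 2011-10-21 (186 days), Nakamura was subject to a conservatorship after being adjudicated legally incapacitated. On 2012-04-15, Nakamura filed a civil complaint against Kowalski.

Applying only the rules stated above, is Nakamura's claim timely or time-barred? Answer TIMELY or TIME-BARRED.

TIMELY

The cause of action accrued on 2006-03-24, the date of the act.
5 years from 2006-03-24 is 2011-03-24.
The emergency suspension of filing deadlines from 2008-02-20 to 2008-10-01 tolled the period for 224 days, extending the deadline to 2011-11-03.
The plaintiff's legal incapacity from 2011-04-18 to 2011-10-21 tolled the period for 186 days, extending the deadline to 2012-05-07.
The pending criminal prosecution from 2009-09-15 to 2009-10-25 does not toll the period, because no stated rule makes a criminal prosecution a tolling event.
None of the other events listed affects the running of the period under the stated rules.
The 2012-04-15 filing precedes the 2012-05-07 deadline; the claim is timely.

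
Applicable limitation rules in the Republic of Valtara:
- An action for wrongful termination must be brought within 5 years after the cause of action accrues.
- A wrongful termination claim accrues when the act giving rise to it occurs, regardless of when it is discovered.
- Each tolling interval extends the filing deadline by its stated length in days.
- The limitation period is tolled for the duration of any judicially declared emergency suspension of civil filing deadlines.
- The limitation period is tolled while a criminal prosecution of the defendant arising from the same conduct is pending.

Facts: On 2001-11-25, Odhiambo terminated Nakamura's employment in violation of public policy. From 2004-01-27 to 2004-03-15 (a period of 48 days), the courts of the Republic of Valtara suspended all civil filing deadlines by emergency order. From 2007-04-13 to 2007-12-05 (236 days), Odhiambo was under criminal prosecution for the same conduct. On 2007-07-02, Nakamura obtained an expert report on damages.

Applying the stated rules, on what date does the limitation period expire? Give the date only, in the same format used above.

2007-01-12

The claim accrued on 2001-11-25, when the wrongful act occurred.
The untolled deadline — 5 years after 2001-11-25 — is 2006-11-25.
The emergency suspension of filing deadlines from 2004-01-27 to 2004-03-15 tolled the period for 48 days, extending the deadline to 2007-01-12.
The pending criminal prosecution from 2007-04-13 to 2007-12-05 began after the period had already run on 2007-01-12, so it has no tolling effect.
The other events in the timeline have no effect on the limitation period under the stated rules.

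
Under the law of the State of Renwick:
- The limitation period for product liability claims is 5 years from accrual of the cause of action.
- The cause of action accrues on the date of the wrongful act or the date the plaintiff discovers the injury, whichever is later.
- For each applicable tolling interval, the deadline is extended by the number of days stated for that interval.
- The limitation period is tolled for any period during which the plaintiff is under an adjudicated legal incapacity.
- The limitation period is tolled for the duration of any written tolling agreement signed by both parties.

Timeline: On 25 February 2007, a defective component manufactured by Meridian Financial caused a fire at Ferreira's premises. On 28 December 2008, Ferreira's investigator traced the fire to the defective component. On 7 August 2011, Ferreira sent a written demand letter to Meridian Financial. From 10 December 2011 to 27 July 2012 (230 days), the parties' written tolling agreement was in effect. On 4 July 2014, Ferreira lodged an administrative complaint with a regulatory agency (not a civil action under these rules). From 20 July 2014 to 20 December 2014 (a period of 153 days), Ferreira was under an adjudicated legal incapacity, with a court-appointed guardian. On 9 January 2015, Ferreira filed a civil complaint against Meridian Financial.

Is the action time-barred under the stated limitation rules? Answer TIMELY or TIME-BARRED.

Because discovery on 28 December 2008 post-dates the 25 February 2007 act, accrual under the later-of rule falls on 28 December 2008.
The untolled deadline — 5 years after 28 December 2008 — is 28 December 2013.
The period was tolled for 230 days by the written tolling agreement (10 December 2011 to 27 July 2012), pushing the deadline to 15 August 2014.
The period was tolled for 153 days by the plaintiff's legal incapacity (20 July 2014 to 20 December 2014), pushing the deadline to 15 January 2015.
None of the other events listed affects the running of the period under the stated rules.
Ferreira filed on 9 January 2015, before the 15 January 2015 deadline, so the action is timely.

TIMELY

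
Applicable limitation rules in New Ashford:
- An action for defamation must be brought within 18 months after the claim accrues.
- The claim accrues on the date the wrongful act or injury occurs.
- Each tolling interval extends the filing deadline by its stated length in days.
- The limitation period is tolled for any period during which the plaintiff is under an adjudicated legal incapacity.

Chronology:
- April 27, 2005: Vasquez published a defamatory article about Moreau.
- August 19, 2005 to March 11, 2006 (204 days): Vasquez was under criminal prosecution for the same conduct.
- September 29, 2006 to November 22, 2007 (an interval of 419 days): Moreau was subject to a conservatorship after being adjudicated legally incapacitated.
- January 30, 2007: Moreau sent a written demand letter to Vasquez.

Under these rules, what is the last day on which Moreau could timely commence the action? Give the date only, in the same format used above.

The claim accrued on April 27, 2005, when the wrongful act occurred.
18 months from April 27, 2005 is October 27, 2006.
Because the plaintiff's legal incapacity ran from September 29, 2006 to November 22, 2007, the deadline is extended by 419 days to December 20, 2007.
No stated provision tolls the period for a criminal prosecution, so the interval from August 19, 2005 to March 11, 2006 has no effect on the deadline.
None of the other events listed affects the running of the period under the stated rules.

December 20, 2007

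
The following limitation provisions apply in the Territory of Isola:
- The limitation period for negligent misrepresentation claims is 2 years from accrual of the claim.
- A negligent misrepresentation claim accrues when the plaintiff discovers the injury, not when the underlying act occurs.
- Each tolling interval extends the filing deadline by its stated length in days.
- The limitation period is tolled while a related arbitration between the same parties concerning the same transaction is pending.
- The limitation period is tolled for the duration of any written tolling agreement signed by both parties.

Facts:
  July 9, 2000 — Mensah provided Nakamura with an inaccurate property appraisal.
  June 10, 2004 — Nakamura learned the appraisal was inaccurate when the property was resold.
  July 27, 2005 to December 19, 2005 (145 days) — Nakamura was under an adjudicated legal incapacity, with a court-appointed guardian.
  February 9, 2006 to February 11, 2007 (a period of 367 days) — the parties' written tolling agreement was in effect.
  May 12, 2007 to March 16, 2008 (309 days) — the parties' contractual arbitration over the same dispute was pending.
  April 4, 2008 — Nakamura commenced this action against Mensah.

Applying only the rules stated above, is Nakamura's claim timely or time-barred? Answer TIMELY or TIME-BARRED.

TIMELY

The claim did not accrue until Nakamura discovered the injury on June 10, 2004; the July 9, 2000 act date does not start the clock under the stated rule.
2 years from June 10, 2004 is June 10, 2006.
The written tolling agreement from February 9, 2006 to February 11, 2007 tolled the period for 367 days, extending the deadline to June 12, 2007.
The pending related arbitration from May 12, 2007 to March 16, 2008 tolled the period for 309 days, extending the deadline to April 16, 2008.
Although the plaintiff's incapacity ran from July 27, 2005 to December 19, 2005, the stated rules do not make that a tolling event, so it is disregarded.
Filing on April 4, 2008 beat the April 16, 2008 deadline — the action is timely.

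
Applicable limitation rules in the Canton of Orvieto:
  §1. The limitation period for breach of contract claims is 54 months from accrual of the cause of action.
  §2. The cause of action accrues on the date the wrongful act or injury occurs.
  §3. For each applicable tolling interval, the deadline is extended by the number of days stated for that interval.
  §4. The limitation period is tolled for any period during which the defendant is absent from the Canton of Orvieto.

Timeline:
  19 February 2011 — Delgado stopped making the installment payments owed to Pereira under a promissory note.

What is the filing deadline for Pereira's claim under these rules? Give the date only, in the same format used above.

19 August 2015

The claim accrued on 19 February 2011, when the wrongful act occurred.
Adding the 54 months base period to 19 February 2011 gives a deadline of 19 August 2015, before any tolling.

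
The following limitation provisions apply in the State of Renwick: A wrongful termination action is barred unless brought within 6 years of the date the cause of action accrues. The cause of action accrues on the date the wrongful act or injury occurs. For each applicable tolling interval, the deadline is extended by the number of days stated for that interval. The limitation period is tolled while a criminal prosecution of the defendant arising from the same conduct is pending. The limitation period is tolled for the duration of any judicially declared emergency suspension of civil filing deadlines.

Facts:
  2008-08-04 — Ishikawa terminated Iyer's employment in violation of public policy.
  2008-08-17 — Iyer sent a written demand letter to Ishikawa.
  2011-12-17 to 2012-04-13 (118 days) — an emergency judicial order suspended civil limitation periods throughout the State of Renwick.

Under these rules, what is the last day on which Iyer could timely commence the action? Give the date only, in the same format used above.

2014-11-30

The limitation period began to run on 2008-08-04.
The untolled deadline — 6 years after 2008-08-04 — is 2014-08-04.
The emergency suspension of filing deadlines from 2011-12-17 to 2012-04-13 tolled the period for 118 days, extending the deadline to 2014-11-30.
Nothing else in the chronology tolls or restarts the period.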